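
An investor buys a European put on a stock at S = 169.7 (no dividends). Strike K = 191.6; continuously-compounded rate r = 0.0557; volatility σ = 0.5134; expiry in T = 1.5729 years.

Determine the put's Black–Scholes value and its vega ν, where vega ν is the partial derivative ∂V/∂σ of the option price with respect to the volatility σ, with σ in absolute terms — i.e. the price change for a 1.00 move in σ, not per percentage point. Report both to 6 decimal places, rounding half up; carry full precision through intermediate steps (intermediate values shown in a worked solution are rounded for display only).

price = 46.557456
ν = 81.878756

σ√T = 0.5134·√1.5729 = 0.643882
d₁ = (ln(S/K) + (r+σ²/2)T) / (σ√T) = (ln(169.7/191.6) + (0.0557+0.5134²/2)·1.5729) / 0.643882 = (-0.121378 + 0.294903) / 0.643882 = 0.269498
d₂ = d₁ − σ√T = 0.269498 − 0.643882 = -0.374384
e^{−rT} = e^{−0.0557·1.5729} = 0.916118
N(−d₁) = 0.393773,  N(−d₂) = 0.645941
Put price V = K·e^{−rT}·N(−d₂) − S·N(−d₁) = 113.380773 − 66.823317 = 46.557456
φ(d₁) = (1/√(2π))·e^{−d₁²/2} = 0.384715
ν = S·φ(d₁)·√T = 81.878756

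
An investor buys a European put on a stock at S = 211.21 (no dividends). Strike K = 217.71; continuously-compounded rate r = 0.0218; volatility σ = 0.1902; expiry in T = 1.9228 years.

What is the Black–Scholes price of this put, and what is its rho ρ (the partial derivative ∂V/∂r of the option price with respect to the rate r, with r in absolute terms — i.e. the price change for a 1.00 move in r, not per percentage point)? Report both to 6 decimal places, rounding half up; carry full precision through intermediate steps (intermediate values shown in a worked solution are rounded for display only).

σ√T = 0.1902·√1.9228 = 0.263741
d₁ = (ln(S/K) + (r+σ²/2)T) / (σ√T) = (ln(211.21/217.71) + (0.0218+0.1902²/2)·1.9228) / 0.263741 = (-0.030311 + 0.076697) / 0.263741 = 0.175876
d₂ = d₁ − σ√T = 0.175876 − 0.263741 = -0.087865
e^{−rT} = e^{−0.0218·1.9228} = 0.958949
N(−d₁) = 0.430196,  N(−d₂) = 0.535008
Put price V = K·e^{−rT}·N(−d₂) − S·N(−d₁) = 111.695155 − 90.861636 = 20.833519
ρ = −K·T·e^{−rT}·N(−d₂) = -214.767444

price = 20.833519
ρ = -214.767444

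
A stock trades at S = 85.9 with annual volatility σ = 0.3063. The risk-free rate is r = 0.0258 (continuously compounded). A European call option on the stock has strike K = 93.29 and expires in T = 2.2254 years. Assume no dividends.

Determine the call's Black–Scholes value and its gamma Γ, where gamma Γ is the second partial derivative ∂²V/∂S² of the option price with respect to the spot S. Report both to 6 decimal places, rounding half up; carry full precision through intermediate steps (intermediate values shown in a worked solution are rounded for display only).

σ√T = 0.3063·√2.2254 = 0.456931
d₁ = (ln(S/K) + (r+σ²/2)T) / (σ√T) = (ln(85.9/93.29) + (0.0258+0.3063²/2)·2.2254) / 0.456931 = (-0.082529 + 0.161808) / 0.456931 = 0.173504
d₂ = d₁ − σ√T = 0.173504 − 0.456931 = -0.283428
e^{−rT} = e^{−0.0258·2.2254} = 0.944202
N(d₁) = 0.568872,  N(d₂) = 0.388425
Call price V = S·N(d₁) − K·e^{−rT}·N(d₂) = 48.866133 − 34.214219 = 14.651914
φ(d₁) = (1/√(2π))·e^{−d₁²/2} = 0.392982
Γ = φ(d₁) / (S·σ·√T) = 0.010012

price = 14.651914
Γ = 0.010012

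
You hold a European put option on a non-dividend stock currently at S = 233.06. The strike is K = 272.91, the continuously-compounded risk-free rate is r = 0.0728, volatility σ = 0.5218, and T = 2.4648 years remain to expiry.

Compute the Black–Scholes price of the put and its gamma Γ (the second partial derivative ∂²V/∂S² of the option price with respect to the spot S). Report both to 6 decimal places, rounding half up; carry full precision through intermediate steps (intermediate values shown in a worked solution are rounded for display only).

σ√T = 0.5218·√2.4648 = 0.819209
d₁ = (ln(S/K) + (r+σ²/2)T) / (σ√T) = (ln(233.06/272.91) + (0.0728+0.5218²/2)·2.4648) / 0.819209 = (-0.157846 + 0.514989) / 0.819209 = 0.435961
d₂ = d₁ − σ√T = 0.435961 − 0.819209 = -0.383248
e^{−rT} = e^{−0.0728·2.4648} = 0.835740
N(−d₁) = 0.331433,  N(−d₂) = 0.649232
Put price V = K·e^{−rT}·N(−d₂) − S·N(−d₁) = 148.078095 − 77.243665 = 70.834430
φ(d₁) = (1/√(2π))·e^{−d₁²/2} = 0.362776
Γ = φ(d₁) / (S·σ·√T) = 0.001900

price = 70.834430
Γ = 0.001900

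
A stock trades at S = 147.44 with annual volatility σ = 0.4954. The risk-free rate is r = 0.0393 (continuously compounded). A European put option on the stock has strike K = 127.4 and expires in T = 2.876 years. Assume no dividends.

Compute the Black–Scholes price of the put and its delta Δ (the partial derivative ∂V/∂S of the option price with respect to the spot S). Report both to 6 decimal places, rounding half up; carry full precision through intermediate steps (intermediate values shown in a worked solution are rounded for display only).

price = 27.573082
Δ = -0.233157

σ√T = 0.4954·√2.876 = 0.840138
d₁ = (ln(S/K) + (r+σ²/2)T) / (σ√T) = (ln(147.44/127.4) + (0.0393+0.4954²/2)·2.876) / 0.840138 = (0.146090 + 0.465942) / 0.840138 = 0.728490
d₂ = d₁ − σ√T = 0.728490 − 0.840138 = -0.111647
e^{−rT} = e^{−0.0393·2.876} = 0.893127
N(−d₁) = 0.233157,  N(−d₂) = 0.544449
Put price V = K·e^{−rT}·N(−d₂) − S·N(−d₁) = 61.949720 − 34.376638 = 27.573082
Δ = −N(−d₁) = -0.233157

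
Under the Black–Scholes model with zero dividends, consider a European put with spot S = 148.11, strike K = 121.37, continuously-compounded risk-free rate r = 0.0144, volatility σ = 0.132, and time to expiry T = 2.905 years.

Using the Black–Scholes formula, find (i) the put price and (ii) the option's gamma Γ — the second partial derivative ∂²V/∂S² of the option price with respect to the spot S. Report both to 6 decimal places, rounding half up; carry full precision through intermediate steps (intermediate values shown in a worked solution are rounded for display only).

price = 2.137402
Γ = 0.005944

σ√T = 0.132·√2.905 = 0.224982
d₁ = (ln(S/K) + (r+σ²/2)T) / (σ√T) = (ln(148.11/121.37) + (0.0144+0.132²/2)·2.905) / 0.224982 = (0.199112 + 0.067140) / 0.224982 = 1.183438
d₂ = d₁ − σ√T = 1.183438 − 0.224982 = 0.958457
e^{−rT} = e^{−0.0144·2.905} = 0.959031
N(−d₁) = 0.118318,  N(−d₂) = 0.168916
Put price V = K·e^{−rT}·N(−d₂) − S·N(−d₁) = 19.661440 − 17.524037 = 2.137402
φ(d₁) = (1/√(2π))·e^{−d₁²/2} = 0.198057
Γ = φ(d₁) / (S·σ·√T) = 0.005944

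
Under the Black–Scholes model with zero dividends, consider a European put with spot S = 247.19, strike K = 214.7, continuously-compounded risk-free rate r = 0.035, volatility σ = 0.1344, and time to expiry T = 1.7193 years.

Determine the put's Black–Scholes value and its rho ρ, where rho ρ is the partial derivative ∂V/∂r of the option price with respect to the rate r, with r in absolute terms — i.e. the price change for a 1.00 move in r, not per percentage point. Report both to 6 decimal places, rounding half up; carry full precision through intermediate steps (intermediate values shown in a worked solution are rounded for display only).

price = 2.484414
ρ = -50.807741

σ√T = 0.1344·√1.7193 = 0.176228
d₁ = (ln(S/K) + (r+σ²/2)T) / (σ√T) = (ln(247.19/214.7) + (0.035+0.1344²/2)·1.7193) / 0.176228 = (0.140916 + 0.075704) / 0.176228 = 1.229198
d₂ = d₁ − σ√T = 1.229198 − 0.176228 = 1.052970
e^{−rT} = e^{−0.035·1.7193} = 0.941599
N(−d₁) = 0.109499,  N(−d₂) = 0.146177
Put price V = K·e^{−rT}·N(−d₂) − S·N(−d₁) = 29.551411 − 27.066996 = 2.484414
ρ = −K·T·e^{−rT}·N(−d₂) = -50.807741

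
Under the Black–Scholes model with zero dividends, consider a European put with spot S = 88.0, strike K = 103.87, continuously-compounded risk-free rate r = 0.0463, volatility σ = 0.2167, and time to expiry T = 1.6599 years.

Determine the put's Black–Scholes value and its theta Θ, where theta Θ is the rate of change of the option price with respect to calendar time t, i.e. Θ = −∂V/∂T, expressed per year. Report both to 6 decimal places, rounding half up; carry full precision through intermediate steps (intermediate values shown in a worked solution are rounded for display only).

σ√T = 0.2167·√1.6599 = 0.279190
d₁ = (ln(S/K) + (r+σ²/2)T) / (σ√T) = (ln(88.0/103.87) + (0.0463+0.2167²/2)·1.6599) / 0.279190 = (-0.165803 + 0.115827) / 0.279190 = -0.179005
d₂ = d₁ − σ√T = -0.179005 − 0.279190 = -0.458195
e^{−rT} = e^{−0.0463·1.6599} = 0.926026
N(−d₁) = 0.571033,  N(−d₂) = 0.676594
Put price V = K·e^{−rT}·N(−d₂) − S·N(−d₁) = 65.079044 − 50.250913 = 14.828131
φ(d₁) = (1/√(2π))·e^{−d₁²/2} = 0.392602
Θ = −S·φ(d₁)·σ/(2√T) + r·K·e^{−rT}·N(−d₂) = −2.905512 + 3.013160 = 0.107648

price = 14.828131
Θ = 0.107648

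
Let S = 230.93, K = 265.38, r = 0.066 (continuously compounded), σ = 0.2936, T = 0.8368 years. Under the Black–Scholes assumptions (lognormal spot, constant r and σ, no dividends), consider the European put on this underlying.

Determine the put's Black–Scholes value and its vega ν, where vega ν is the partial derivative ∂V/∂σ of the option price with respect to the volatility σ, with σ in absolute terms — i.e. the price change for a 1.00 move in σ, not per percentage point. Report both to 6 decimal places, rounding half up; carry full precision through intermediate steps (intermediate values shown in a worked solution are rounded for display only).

price = 37.078391
ν = 82.953860

σ√T = 0.2936·√0.8368 = 0.268576
d₁ = (ln(S/K) + (r+σ²/2)T) / (σ√T) = (ln(230.93/265.38) + (0.066+0.2936²/2)·0.8368) / 0.268576 = (-0.139048 + 0.091295) / 0.268576 = -0.177800
d₂ = d₁ − σ√T = -0.177800 − 0.268576 = -0.446376
e^{−rT} = e^{−0.066·0.8368} = 0.946269
N(−d₁) = 0.570560,  N(−d₂) = 0.672337
Put price V = K·e^{−rT}·N(−d₂) − S·N(−d₁) = 168.837829 − 131.759438 = 37.078391
φ(d₁) = (1/√(2π))·e^{−d₁²/2} = 0.392686
ν = S·φ(d₁)·√T = 82.953860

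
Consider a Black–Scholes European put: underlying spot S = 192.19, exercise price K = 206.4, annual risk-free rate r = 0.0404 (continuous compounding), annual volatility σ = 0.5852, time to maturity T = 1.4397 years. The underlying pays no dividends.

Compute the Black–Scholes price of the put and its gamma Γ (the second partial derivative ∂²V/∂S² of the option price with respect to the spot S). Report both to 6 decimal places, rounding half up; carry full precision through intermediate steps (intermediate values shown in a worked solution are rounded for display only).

σ√T = 0.5852·√1.4397 = 0.702167
d₁ = (ln(S/K) + (r+σ²/2)T) / (σ√T) = (ln(192.19/206.4) + (0.0404+0.5852²/2)·1.4397) / 0.702167 = (-0.071332 + 0.304683) / 0.702167 = 0.332330
d₂ = d₁ − σ√T = 0.332330 − 0.702167 = -0.369836
e^{−rT} = e^{−0.0404·1.4397} = 0.943495
N(−d₁) = 0.369820,  N(−d₂) = 0.644248
Put price V = K·e^{−rT}·N(−d₂) − S·N(−d₁) = 125.459160 − 71.075679 = 54.383482
φ(d₁) = (1/√(2π))·e^{−d₁²/2} = 0.377509
Γ = φ(d₁) / (S·σ·√T) = 0.002797

price = 54.383482
Γ = 0.002797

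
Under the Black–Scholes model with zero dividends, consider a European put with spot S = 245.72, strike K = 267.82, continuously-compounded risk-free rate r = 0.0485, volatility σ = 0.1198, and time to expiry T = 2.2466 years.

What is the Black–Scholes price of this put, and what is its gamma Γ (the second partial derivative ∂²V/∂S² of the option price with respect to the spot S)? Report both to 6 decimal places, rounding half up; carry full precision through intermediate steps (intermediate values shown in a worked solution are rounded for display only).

price = 14.746218
Γ = 0.008831

σ√T = 0.1198·√2.2466 = 0.179564
d₁ = (ln(S/K) + (r+σ²/2)T) / (σ√T) = (ln(245.72/267.82) + (0.0485+0.1198²/2)·2.2466) / 0.179564 = (-0.086122 + 0.125082) / 0.179564 = 0.216966
d₂ = d₁ − σ√T = 0.216966 − 0.179564 = 0.037402
e^{−rT} = e^{−0.0485·2.2466} = 0.896766
N(−d₁) = 0.414117,  N(−d₂) = 0.485082
Put price V = K·e^{−rT}·N(−d₂) − S·N(−d₁) = 116.503157 − 101.756939 = 14.746218
φ(d₁) = (1/√(2π))·e^{−d₁²/2} = 0.389662
Γ = φ(d₁) / (S·σ·√T) = 0.008831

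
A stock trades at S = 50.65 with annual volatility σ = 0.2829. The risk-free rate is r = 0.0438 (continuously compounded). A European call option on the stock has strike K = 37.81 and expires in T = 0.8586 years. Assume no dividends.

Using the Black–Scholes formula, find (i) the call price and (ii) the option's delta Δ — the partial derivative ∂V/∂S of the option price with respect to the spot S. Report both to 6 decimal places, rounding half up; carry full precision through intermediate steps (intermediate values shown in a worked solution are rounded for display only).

σ√T = 0.2829·√0.8586 = 0.262137
d₁ = (ln(S/K) + (r+σ²/2)T) / (σ√T) = (ln(50.65/37.81) + (0.0438+0.2829²/2)·0.8586) / 0.262137 = (0.292366 + 0.071965) / 0.262137 = 1.389846
d₂ = d₁ − σ√T = 1.389846 − 0.262137 = 1.127709
e^{−rT} = e^{−0.0438·0.8586} = 0.963092
N(d₁) = 0.917712,  N(d₂) = 0.870279
Call price V = S·N(d₁) − K·e^{−rT}·N(d₂) = 46.482124 − 31.690758 = 14.791366
Δ = N(d₁) = 0.917712

price = 14.791366
Δ = 0.917712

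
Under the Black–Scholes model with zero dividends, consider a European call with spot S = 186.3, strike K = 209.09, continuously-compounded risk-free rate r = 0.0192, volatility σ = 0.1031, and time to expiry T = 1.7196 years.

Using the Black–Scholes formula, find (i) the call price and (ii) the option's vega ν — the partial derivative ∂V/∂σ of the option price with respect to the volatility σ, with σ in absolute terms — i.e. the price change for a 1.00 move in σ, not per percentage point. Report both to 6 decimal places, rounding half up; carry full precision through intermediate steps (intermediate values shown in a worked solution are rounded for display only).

price = 4.354446
ν = 84.157591

σ√T = 0.1031·√1.7196 = 0.135199
d₁ = (ln(S/K) + (r+σ²/2)T) / (σ√T) = (ln(186.3/209.09) + (0.0192+0.1031²/2)·1.7196) / 0.135199 = (-0.115407 + 0.042156) / 0.135199 = -0.541802
d₂ = d₁ − σ√T = -0.541802 − 0.135199 = -0.677000
e^{−rT} = e^{−0.0192·1.7196} = 0.967523
N(d₁) = 0.293978,  N(d₂) = 0.249203
Call price V = S·N(d₁) − K·e^{−rT}·N(d₂) = 54.768028 − 50.413582 = 4.354446
φ(d₁) = (1/√(2π))·e^{−d₁²/2} = 0.344482
ν = S·φ(d₁)·√T = 84.157591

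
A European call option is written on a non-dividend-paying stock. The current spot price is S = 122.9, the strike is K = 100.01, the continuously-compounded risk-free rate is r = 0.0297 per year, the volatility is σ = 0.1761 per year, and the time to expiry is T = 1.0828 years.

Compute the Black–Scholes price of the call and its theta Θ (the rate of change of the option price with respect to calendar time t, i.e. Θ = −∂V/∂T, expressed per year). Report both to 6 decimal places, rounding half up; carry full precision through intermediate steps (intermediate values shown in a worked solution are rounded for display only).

σ√T = 0.1761·√1.0828 = 0.183246
d₁ = (ln(S/K) + (r+σ²/2)T) / (σ√T) = (ln(122.9/100.01) + (0.0297+0.1761²/2)·1.0828) / 0.183246 = (0.206101 + 0.048949) / 0.183246 = 1.391845
d₂ = d₁ − σ√T = 1.391845 − 0.183246 = 1.208600
e^{−rT} = e^{−0.0297·1.0828} = 0.968352
N(d₁) = 0.918015,  N(d₂) = 0.886592
Call price V = S·N(d₁) − K·e^{−rT}·N(d₂) = 112.824088 − 85.861905 = 26.962183
φ(d₁) = (1/√(2π))·e^{−d₁²/2} = 0.151442
Θ = −S·φ(d₁)·σ/(2√T) − r·K·e^{−rT}·N(d₂) = −1.574898 − 2.550099 = -4.124996

price = 26.962183
Θ = -4.124996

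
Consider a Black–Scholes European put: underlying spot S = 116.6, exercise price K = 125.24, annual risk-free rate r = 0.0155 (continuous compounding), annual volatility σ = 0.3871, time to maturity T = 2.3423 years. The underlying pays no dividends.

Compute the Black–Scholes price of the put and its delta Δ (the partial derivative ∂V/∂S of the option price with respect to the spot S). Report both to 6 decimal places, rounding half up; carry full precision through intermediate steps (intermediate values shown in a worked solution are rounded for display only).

price = 29.781402
Δ = -0.406389

σ√T = 0.3871·√2.3423 = 0.592440
d₁ = (ln(S/K) + (r+σ²/2)T) / (σ√T) = (ln(116.6/125.24) + (0.0155+0.3871²/2)·2.3423) / 0.592440 = (-0.071483 + 0.211798) / 0.592440 = 0.236844
d₂ = d₁ − σ√T = 0.236844 − 0.592440 = -0.355596
e^{−rT} = e^{−0.0155·2.3423} = 0.964345
N(−d₁) = 0.406389,  N(−d₂) = 0.638929
Put price V = K·e^{−rT}·N(−d₂) − S·N(−d₁) = 77.166366 − 47.384964 = 29.781402
Δ = −N(−d₁) = -0.406389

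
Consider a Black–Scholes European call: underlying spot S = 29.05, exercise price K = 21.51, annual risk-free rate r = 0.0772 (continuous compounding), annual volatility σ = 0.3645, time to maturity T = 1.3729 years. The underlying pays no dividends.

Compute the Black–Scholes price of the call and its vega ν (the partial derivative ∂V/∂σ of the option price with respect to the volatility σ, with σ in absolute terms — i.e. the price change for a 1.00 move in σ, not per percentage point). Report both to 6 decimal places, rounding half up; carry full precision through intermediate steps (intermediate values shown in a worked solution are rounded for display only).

price = 10.614035
ν = 6.886525

σ√T = 0.3645·√1.3729 = 0.427088
d₁ = (ln(S/K) + (r+σ²/2)T) / (σ√T) = (ln(29.05/21.51) + (0.0772+0.3645²/2)·1.3729) / 0.427088 = (0.300501 + 0.197190) / 0.427088 = 1.165312
d₂ = d₁ − σ√T = 1.165312 − 0.427088 = 0.738224
e^{−rT} = e^{−0.0772·1.3729} = 0.899436
N(d₁) = 0.878054,  N(d₂) = 0.769811
Call price V = S·N(d₁) − K·e^{−rT}·N(d₂) = 25.507458 − 14.893424 = 10.614035
φ(d₁) = (1/√(2π))·e^{−d₁²/2} = 0.202318
ν = S·φ(d₁)·√T = 6.886525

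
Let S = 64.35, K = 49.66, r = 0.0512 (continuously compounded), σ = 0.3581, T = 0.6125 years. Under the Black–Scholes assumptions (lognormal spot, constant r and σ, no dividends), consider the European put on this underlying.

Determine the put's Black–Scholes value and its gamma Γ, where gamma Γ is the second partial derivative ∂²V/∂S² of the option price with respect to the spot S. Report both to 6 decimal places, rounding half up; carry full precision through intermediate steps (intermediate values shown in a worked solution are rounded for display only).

price = 1.203892
Γ = 0.011070

σ√T = 0.3581·√0.6125 = 0.280258
d₁ = (ln(S/K) + (r+σ²/2)T) / (σ√T) = (ln(64.35/49.66) + (0.0512+0.3581²/2)·0.6125) / 0.280258 = (0.259137 + 0.070632) / 0.280258 = 1.176665
d₂ = d₁ − σ√T = 1.176665 − 0.280258 = 0.896408
e^{−rT} = e^{−0.0512·0.6125} = 0.969127
N(−d₁) = 0.119665,  N(−d₂) = 0.185018
Put price V = K·e^{−rT}·N(−d₂) − S·N(−d₁) = 8.904309 − 7.700417 = 1.203892
φ(d₁) = (1/√(2π))·e^{−d₁²/2} = 0.199646
Γ = φ(d₁) / (S·σ·√T) = 0.011070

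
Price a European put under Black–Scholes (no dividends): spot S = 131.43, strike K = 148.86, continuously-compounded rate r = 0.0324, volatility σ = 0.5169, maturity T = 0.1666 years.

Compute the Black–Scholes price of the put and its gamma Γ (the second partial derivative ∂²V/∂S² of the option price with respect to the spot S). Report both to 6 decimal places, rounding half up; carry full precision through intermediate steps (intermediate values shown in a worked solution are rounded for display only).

σ√T = 0.5169·√0.1666 = 0.210981
d₁ = (ln(S/K) + (r+σ²/2)T) / (σ√T) = (ln(131.43/148.86) + (0.0324+0.5169²/2)·0.1666) / 0.210981 = (-0.124532 + 0.027654) / 0.210981 = -0.459176
d₂ = d₁ − σ√T = -0.459176 − 0.210981 = -0.670157
e^{−rT} = e^{−0.0324·0.1666} = 0.994617
N(−d₁) = 0.676946,  N(−d₂) = 0.748621
Put price V = K·e^{−rT}·N(−d₂) − S·N(−d₁) = 110.839826 − 88.971007 = 21.868819
φ(d₁) = (1/√(2π))·e^{−d₁²/2} = 0.359026
Γ = φ(d₁) / (S·σ·√T) = 0.012948

price = 21.868819
Γ = 0.012948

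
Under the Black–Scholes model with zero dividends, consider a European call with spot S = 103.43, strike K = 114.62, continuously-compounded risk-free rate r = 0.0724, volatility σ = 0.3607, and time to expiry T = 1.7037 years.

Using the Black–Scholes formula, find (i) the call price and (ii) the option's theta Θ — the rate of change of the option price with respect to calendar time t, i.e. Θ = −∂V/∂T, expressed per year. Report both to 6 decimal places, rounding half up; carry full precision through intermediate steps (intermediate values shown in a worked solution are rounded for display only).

σ√T = 0.3607·√1.7037 = 0.470807
d₁ = (ln(S/K) + (r+σ²/2)T) / (σ√T) = (ln(103.43/114.62) + (0.0724+0.3607²/2)·1.7037) / 0.470807 = (-0.102727 + 0.234177) / 0.470807 = 0.279202
d₂ = d₁ − σ√T = 0.279202 − 0.470807 = -0.191605
e^{−rT} = e^{−0.0724·1.7037} = 0.883956
N(d₁) = 0.609955,  N(d₂) = 0.424026
Call price V = S·N(d₁) − K·e^{−rT}·N(d₂) = 63.087651 − 42.961896 = 20.125755
φ(d₁) = (1/√(2π))·e^{−d₁²/2} = 0.383692
Θ = −S·φ(d₁)·σ/(2√T) − r·K·e^{−rT}·N(d₂) = −5.483385 − 3.110441 = -8.593826

price = 20.125755
Θ = -8.593826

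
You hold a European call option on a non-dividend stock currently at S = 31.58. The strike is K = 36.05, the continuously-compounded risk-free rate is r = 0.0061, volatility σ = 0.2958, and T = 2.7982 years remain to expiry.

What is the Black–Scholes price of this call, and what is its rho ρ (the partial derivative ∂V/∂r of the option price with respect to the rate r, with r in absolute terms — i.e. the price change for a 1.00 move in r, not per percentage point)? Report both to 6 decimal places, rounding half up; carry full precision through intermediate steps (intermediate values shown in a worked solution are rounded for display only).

price = 4.791253
ρ = 31.282819

σ√T = 0.2958·√2.7982 = 0.494809
d₁ = (ln(S/K) + (r+σ²/2)T) / (σ√T) = (ln(31.58/36.05) + (0.0061+0.2958²/2)·2.7982) / 0.494809 = (-0.132383 + 0.139487) / 0.494809 = 0.014357
d₂ = d₁ − σ√T = 0.014357 − 0.494809 = -0.480452
e^{−rT} = e^{−0.0061·2.7982} = 0.983076
N(d₁) = 0.505728,  N(d₂) = 0.315453
Call price V = S·N(d₁) − K·e^{−rT}·N(d₂) = 15.970875 − 11.179622 = 4.791253
ρ = K·T·e^{−rT}·N(d₂) = 31.282819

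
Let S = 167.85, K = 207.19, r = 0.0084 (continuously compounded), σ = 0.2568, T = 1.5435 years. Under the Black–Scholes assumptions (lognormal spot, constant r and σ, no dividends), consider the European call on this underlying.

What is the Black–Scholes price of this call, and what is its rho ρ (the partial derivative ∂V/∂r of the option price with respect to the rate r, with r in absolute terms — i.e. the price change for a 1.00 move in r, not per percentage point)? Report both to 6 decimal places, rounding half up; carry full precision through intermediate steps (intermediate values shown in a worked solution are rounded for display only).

σ√T = 0.2568·√1.5435 = 0.319042
d₁ = (ln(S/K) + (r+σ²/2)T) / (σ√T) = (ln(167.85/207.19) + (0.0084+0.2568²/2)·1.5435) / 0.319042 = (-0.210566 + 0.063859) / 0.319042 = -0.459833
d₂ = d₁ − σ√T = -0.459833 − 0.319042 = -0.778875
e^{−rT} = e^{−0.0084·1.5435} = 0.987118
N(d₁) = 0.322818,  N(d₂) = 0.218027
Call price V = S·N(d₁) − K·e^{−rT}·N(d₂) = 54.185026 − 44.591038 = 9.593988
ρ = K·T·e^{−rT}·N(d₂) = 68.826267

price = 9.593988
ρ = 68.826267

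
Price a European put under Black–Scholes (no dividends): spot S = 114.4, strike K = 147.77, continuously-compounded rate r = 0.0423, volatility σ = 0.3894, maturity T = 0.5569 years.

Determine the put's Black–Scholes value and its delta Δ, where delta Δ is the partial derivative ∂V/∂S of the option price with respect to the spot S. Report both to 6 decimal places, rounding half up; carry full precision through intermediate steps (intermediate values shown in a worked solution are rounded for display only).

price = 34.392413
Δ = -0.743588

σ√T = 0.3894·√0.5569 = 0.290593
d₁ = (ln(S/K) + (r+σ²/2)T) / (σ√T) = (ln(114.4/147.77) + (0.0423+0.3894²/2)·0.5569) / 0.290593 = (-0.255956 + 0.065779) / 0.290593 = -0.654446
d₂ = d₁ − σ√T = -0.654446 − 0.290593 = -0.945038
e^{−rT} = e^{−0.0423·0.5569} = 0.976718
N(−d₁) = 0.743588,  N(−d₂) = 0.827680
Put price V = K·e^{−rT}·N(−d₂) − S·N(−d₁) = 119.458834 − 85.066421 = 34.392413
Δ = −N(−d₁) = -0.743588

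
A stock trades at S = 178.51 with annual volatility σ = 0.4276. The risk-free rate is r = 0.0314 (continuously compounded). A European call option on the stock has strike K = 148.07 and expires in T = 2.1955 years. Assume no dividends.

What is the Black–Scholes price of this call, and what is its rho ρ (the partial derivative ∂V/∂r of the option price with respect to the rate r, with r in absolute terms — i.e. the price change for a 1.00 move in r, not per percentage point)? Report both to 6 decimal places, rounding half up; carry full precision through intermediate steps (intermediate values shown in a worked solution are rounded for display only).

price = 62.562252
ρ = 162.245797

σ√T = 0.4276·√2.1955 = 0.633584
d₁ = (ln(S/K) + (r+σ²/2)T) / (σ√T) = (ln(178.51/148.07) + (0.0314+0.4276²/2)·2.1955) / 0.633584 = (0.186959 + 0.269653) / 0.633584 = 0.720682
d₂ = d₁ − σ√T = 0.720682 − 0.633584 = 0.087098
e^{−rT} = e^{−0.0314·2.1955} = 0.933384
N(d₁) = 0.764447,  N(d₂) = 0.534703
Call price V = S·N(d₁) − K·e^{−rT}·N(d₂) = 136.461499 − 73.899247 = 62.562252
ρ = K·T·e^{−rT}·N(d₂) = 162.245797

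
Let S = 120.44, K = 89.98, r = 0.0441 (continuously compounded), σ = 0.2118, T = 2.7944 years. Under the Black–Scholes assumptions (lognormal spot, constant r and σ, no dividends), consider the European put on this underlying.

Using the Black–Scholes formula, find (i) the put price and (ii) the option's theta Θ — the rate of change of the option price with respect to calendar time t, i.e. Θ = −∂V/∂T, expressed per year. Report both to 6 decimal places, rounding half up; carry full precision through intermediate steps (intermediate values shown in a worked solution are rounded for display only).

σ√T = 0.2118·√2.7944 = 0.354055
d₁ = (ln(S/K) + (r+σ²/2)T) / (σ√T) = (ln(120.44/89.98) + (0.0441+0.2118²/2)·2.7944) / 0.354055 = (0.291564 + 0.185910) / 0.354055 = 1.348590
d₂ = d₁ − σ√T = 1.348590 − 0.354055 = 0.994536
e^{−rT} = e^{−0.0441·2.7944} = 0.884058
N(−d₁) = 0.088734,  N(−d₂) = 0.159981
Put price V = K·e^{−rT}·N(−d₂) − S·N(−d₁) = 12.726092 − 10.687156 = 2.038936
φ(d₁) = (1/√(2π))·e^{−d₁²/2} = 0.160689
Θ = −S·φ(d₁)·σ/(2√T) + r·K·e^{−rT}·N(−d₂) = −1.226048 + 0.561221 = -0.664828

price = 2.038936
Θ = -0.664828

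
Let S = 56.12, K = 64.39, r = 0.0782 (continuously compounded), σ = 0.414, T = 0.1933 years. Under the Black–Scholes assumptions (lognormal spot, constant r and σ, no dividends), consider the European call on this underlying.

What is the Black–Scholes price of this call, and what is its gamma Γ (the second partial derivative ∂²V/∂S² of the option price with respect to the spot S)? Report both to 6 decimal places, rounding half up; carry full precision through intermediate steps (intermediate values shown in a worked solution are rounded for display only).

price = 1.622228
Γ = 0.032986

σ√T = 0.414·√0.1933 = 0.182019
d₁ = (ln(S/K) + (r+σ²/2)T) / (σ√T) = (ln(56.12/64.39) + (0.0782+0.414²/2)·0.1933) / 0.182019 = (-0.137466 + 0.031681) / 0.182019 = -0.581174
d₂ = d₁ − σ√T = -0.581174 − 0.182019 = -0.763193
e^{−rT} = e^{−0.0782·0.1933} = 0.984998
N(d₁) = 0.280562,  N(d₂) = 0.222674
Call price V = S·N(d₁) − K·e^{−rT}·N(d₂) = 15.745116 − 14.122888 = 1.622228
φ(d₁) = (1/√(2π))·e^{−d₁²/2} = 0.336950
Γ = φ(d₁) / (S·σ·√T) = 0.032986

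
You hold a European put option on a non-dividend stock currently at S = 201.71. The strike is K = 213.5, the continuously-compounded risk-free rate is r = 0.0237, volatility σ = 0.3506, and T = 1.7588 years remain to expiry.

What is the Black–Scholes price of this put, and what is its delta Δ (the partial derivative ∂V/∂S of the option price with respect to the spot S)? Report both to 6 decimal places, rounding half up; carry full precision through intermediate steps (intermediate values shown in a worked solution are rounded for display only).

price = 38.920356
Δ = -0.420756

σ√T = 0.3506·√1.7588 = 0.464965
d₁ = (ln(S/K) + (r+σ²/2)T) / (σ√T) = (ln(201.71/213.5) + (0.0237+0.3506²/2)·1.7588) / 0.464965 = (-0.056806 + 0.149780) / 0.464965 = 0.199959
d₂ = d₁ − σ√T = 0.199959 − 0.464965 = -0.265006
e^{−rT} = e^{−0.0237·1.7588} = 0.959173
N(−d₁) = 0.420756,  N(−d₂) = 0.604498
Put price V = K·e^{−rT}·N(−d₂) − S·N(−d₁) = 123.791113 − 84.870757 = 38.920356
Δ = −N(−d₁) = -0.420756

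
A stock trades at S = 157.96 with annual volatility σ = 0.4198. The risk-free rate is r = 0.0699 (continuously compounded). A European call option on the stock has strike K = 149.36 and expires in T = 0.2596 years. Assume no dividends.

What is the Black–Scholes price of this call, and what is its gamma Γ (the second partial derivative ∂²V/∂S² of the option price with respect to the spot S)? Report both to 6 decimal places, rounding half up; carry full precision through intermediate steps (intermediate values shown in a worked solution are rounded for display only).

σ√T = 0.4198·√0.2596 = 0.213892
d₁ = (ln(S/K) + (r+σ²/2)T) / (σ√T) = (ln(157.96/149.36) + (0.0699+0.4198²/2)·0.2596) / 0.213892 = (0.055982 + 0.041021) / 0.213892 = 0.453515
d₂ = d₁ − σ√T = 0.453515 − 0.213892 = 0.239623
e^{−rT} = e^{−0.0699·0.2596} = 0.982018
N(d₁) = 0.674911,  N(d₂) = 0.594689
Call price V = S·N(d₁) − K·e^{−rT}·N(d₂) = 106.608949 − 87.225461 = 19.383488
φ(d₁) = (1/√(2π))·e^{−d₁²/2} = 0.359955
Γ = φ(d₁) / (S·σ·√T) = 0.010654

price = 19.383488
Γ = 0.010654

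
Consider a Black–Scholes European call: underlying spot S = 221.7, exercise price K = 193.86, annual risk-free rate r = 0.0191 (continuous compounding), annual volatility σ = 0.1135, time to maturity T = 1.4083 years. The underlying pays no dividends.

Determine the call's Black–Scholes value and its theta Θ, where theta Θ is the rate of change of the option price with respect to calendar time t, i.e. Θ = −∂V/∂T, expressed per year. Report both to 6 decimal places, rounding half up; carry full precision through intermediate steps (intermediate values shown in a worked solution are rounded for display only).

price = 34.541154
Θ = -5.041881

σ√T = 0.1135·√1.4083 = 0.134693
d₁ = (ln(S/K) + (r+σ²/2)T) / (σ√T) = (ln(221.7/193.86) + (0.0191+0.1135²/2)·1.4083) / 0.134693 = (0.134189 + 0.035970) / 0.134693 = 1.263310
d₂ = d₁ − σ√T = 1.263310 − 0.134693 = 1.128618
e^{−rT} = e^{−0.0191·1.4083} = 0.973460
N(d₁) = 0.896761,  N(d₂) = 0.870470
Call price V = S·N(d₁) − K·e^{−rT}·N(d₂) = 198.811948 − 164.270793 = 34.541154
φ(d₁) = (1/√(2π))·e^{−d₁²/2} = 0.179619
Θ = −S·φ(d₁)·σ/(2√T) − r·K·e^{−rT}·N(d₂) = −1.904308 − 3.137572 = -5.041881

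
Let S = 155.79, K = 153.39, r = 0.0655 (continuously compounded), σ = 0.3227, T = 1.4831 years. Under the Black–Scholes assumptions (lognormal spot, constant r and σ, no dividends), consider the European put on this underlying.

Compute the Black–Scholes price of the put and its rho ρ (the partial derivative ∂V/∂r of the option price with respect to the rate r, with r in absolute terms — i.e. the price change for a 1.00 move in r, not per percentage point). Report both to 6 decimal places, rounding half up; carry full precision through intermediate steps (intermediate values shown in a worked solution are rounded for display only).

price = 15.600366
ρ = -95.798318

σ√T = 0.3227·√1.4831 = 0.392992
d₁ = (ln(S/K) + (r+σ²/2)T) / (σ√T) = (ln(155.79/153.39) + (0.0655+0.3227²/2)·1.4831) / 0.392992 = (0.015525 + 0.174365) / 0.392992 = 0.483190
d₂ = d₁ − σ√T = 0.483190 − 0.392992 = 0.090197
e^{−rT} = e^{−0.0655·1.4831} = 0.907426
N(−d₁) = 0.314481,  N(−d₂) = 0.464065
Put price V = K·e^{−rT}·N(−d₂) − S·N(−d₁) = 64.593297 − 48.992931 = 15.600366
ρ = −K·T·e^{−rT}·N(−d₂) = -95.798318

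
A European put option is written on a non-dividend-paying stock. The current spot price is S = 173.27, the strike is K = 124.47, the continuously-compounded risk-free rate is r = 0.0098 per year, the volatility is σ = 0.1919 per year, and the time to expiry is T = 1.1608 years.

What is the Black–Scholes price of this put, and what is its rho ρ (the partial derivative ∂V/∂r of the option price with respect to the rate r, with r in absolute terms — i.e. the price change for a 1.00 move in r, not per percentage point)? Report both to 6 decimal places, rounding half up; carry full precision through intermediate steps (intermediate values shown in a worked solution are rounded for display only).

σ√T = 0.1919·√1.1608 = 0.206754
d₁ = (ln(S/K) + (r+σ²/2)T) / (σ√T) = (ln(173.27/124.47) + (0.0098+0.1919²/2)·1.1608) / 0.206754 = (0.330786 + 0.032749) / 0.206754 = 1.758302
d₂ = d₁ − σ√T = 1.758302 − 0.206754 = 1.551548
e^{−rT} = e^{−0.0098·1.1608} = 0.988689
N(−d₁) = 0.039348,  N(−d₂) = 0.060385
Put price V = K·e^{−rT}·N(−d₂) − S·N(−d₁) = 7.431126 − 6.817839 = 0.613287
ρ = −K·T·e^{−rT}·N(−d₂) = -8.626052

price = 0.613287
ρ = -8.626052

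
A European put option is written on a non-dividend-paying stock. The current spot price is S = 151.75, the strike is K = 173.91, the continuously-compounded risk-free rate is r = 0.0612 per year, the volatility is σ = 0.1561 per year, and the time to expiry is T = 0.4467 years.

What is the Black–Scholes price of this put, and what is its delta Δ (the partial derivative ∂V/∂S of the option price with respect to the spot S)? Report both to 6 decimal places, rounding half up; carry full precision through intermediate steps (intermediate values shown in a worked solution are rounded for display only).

price = 18.747934
Δ = -0.839465

σ√T = 0.1561·√0.4467 = 0.104330
d₁ = (ln(S/K) + (r+σ²/2)T) / (σ√T) = (ln(151.75/173.91) + (0.0612+0.1561²/2)·0.4467) / 0.104330 = (-0.136303 + 0.032780) / 0.104330 = -0.992261
d₂ = d₁ − σ√T = -0.992261 − 0.104330 = -1.096592
e^{−rT} = e^{−0.0612·0.4467} = 0.973032
N(−d₁) = 0.839465,  N(−d₂) = 0.863590
Put price V = K·e^{−rT}·N(−d₂) − S·N(−d₁) = 146.136748 − 127.388814 = 18.747934
Δ = −N(−d₁) = -0.839465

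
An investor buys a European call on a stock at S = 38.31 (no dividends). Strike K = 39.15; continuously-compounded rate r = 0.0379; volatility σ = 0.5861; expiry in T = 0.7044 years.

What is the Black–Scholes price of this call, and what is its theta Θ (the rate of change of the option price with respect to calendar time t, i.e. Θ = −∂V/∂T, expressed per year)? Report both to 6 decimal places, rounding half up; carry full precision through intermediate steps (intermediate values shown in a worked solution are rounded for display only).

price = 7.520372
Θ = -5.751975

σ√T = 0.5861·√0.7044 = 0.491905
d₁ = (ln(S/K) + (r+σ²/2)T) / (σ√T) = (ln(38.31/39.15) + (0.0379+0.5861²/2)·0.7044) / 0.491905 = (-0.021689 + 0.147682) / 0.491905 = 0.256132
d₂ = d₁ − σ√T = 0.256132 − 0.491905 = -0.235773
e^{−rT} = e^{−0.0379·0.7044} = 0.973656
N(d₁) = 0.601076,  N(d₂) = 0.406804
Call price V = S·N(d₁) − K·e^{−rT}·N(d₂) = 23.027204 − 15.506832 = 7.520372
φ(d₁) = (1/√(2π))·e^{−d₁²/2} = 0.386069
Θ = −S·φ(d₁)·σ/(2√T) − r·K·e^{−rT}·N(d₂) = −5.164266 − 0.587709 = -5.751975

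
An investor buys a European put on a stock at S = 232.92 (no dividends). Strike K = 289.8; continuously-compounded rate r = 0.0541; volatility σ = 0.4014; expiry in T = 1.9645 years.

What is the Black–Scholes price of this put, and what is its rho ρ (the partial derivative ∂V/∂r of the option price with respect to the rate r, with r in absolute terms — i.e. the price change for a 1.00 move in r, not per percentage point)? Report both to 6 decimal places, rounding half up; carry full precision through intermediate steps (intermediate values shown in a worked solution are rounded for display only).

σ√T = 0.4014·√1.9645 = 0.562605
d₁ = (ln(S/K) + (r+σ²/2)T) / (σ√T) = (ln(232.92/289.8) + (0.0541+0.4014²/2)·1.9645) / 0.562605 = (-0.218496 + 0.264541) / 0.562605 = 0.081843
d₂ = d₁ − σ√T = 0.081843 − 0.562605 = -0.480761
e^{−rT} = e^{−0.0541·1.9645} = 0.899173
N(−d₁) = 0.467386,  N(−d₂) = 0.684657
Put price V = K·e^{−rT}·N(−d₂) − S·N(−d₁) = 178.408196 − 108.863454 = 69.544742
ρ = −K·T·e^{−rT}·N(−d₂) = -350.482901

price = 69.544742
ρ = -350.482901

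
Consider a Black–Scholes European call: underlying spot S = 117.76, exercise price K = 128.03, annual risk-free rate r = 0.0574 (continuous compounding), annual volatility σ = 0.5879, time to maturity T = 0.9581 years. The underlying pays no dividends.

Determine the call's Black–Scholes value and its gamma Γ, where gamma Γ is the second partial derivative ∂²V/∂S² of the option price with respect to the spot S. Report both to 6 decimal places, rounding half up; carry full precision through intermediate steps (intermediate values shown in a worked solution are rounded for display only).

price = 25.376077
Γ = 0.005723

σ√T = 0.5879·√0.9581 = 0.575452
d₁ = (ln(S/K) + (r+σ²/2)T) / (σ√T) = (ln(117.76/128.03) + (0.0574+0.5879²/2)·0.9581) / 0.575452 = (-0.083616 + 0.220567) / 0.575452 = 0.237989
d₂ = d₁ − σ√T = 0.237989 − 0.575452 = -0.337462
e^{−rT} = e^{−0.0574·0.9581} = 0.946490
N(d₁) = 0.594055,  N(d₂) = 0.367884
Call price V = S·N(d₁) − K·e^{−rT}·N(d₂) = 69.955950 − 44.579873 = 25.376077
φ(d₁) = (1/√(2π))·e^{−d₁²/2} = 0.387803
Γ = φ(d₁) / (S·σ·√T) = 0.005723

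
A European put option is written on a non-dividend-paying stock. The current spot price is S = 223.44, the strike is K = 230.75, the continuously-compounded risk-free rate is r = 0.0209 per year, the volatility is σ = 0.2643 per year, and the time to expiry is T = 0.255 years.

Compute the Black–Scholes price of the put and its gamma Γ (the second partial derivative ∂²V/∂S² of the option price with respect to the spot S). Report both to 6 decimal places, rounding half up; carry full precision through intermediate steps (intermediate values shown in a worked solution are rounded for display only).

price = 15.334649
Γ = 0.013257

σ√T = 0.2643·√0.255 = 0.133465
d₁ = (ln(S/K) + (r+σ²/2)T) / (σ√T) = (ln(223.44/230.75) + (0.0209+0.2643²/2)·0.255) / 0.133465 = (-0.032192 + 0.014236) / 0.133465 = -0.134537
d₂ = d₁ − σ√T = -0.134537 − 0.133465 = -0.268002
e^{−rT} = e^{−0.0209·0.255} = 0.994685
N(−d₁) = 0.553511,  N(−d₂) = 0.605651
Put price V = K·e^{−rT}·N(−d₂) − S·N(−d₁) = 139.011172 − 123.676522 = 15.334649
φ(d₁) = (1/√(2π))·e^{−d₁²/2} = 0.395348
Γ = φ(d₁) / (S·σ·√T) = 0.013257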